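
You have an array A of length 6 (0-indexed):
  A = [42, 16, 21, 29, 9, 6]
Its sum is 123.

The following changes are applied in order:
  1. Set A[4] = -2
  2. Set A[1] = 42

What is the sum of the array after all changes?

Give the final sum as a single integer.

Initial sum: 123
Change 1: A[4] 9 -> -2, delta = -11, sum = 112
Change 2: A[1] 16 -> 42, delta = 26, sum = 138

Answer: 138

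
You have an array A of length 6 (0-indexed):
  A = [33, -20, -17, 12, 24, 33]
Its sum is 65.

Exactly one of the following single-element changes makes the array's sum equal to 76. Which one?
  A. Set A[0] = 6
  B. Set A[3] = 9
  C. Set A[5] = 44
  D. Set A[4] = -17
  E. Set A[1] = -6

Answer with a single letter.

Option A: A[0] 33->6, delta=-27, new_sum=65+(-27)=38
Option B: A[3] 12->9, delta=-3, new_sum=65+(-3)=62
Option C: A[5] 33->44, delta=11, new_sum=65+(11)=76 <-- matches target
Option D: A[4] 24->-17, delta=-41, new_sum=65+(-41)=24
Option E: A[1] -20->-6, delta=14, new_sum=65+(14)=79

Answer: C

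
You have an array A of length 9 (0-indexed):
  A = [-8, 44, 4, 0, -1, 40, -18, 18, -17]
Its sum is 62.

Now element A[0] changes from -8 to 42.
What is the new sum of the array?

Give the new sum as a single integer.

Old value at index 0: -8
New value at index 0: 42
Delta = 42 - -8 = 50
New sum = old_sum + delta = 62 + (50) = 112

Answer: 112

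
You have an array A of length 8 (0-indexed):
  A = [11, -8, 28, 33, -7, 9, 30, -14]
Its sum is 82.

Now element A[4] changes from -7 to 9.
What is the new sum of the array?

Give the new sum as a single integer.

Old value at index 4: -7
New value at index 4: 9
Delta = 9 - -7 = 16
New sum = old_sum + delta = 82 + (16) = 98

Answer: 98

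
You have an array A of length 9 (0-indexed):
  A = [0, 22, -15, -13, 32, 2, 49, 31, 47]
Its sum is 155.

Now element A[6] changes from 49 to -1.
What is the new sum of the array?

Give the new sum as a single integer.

Old value at index 6: 49
New value at index 6: -1
Delta = -1 - 49 = -50
New sum = old_sum + delta = 155 + (-50) = 105

Answer: 105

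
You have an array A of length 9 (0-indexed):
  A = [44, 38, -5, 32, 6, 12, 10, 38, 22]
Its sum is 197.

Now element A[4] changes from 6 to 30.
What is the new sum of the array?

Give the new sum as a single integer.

Answer: 221

Derivation:
Old value at index 4: 6
New value at index 4: 30
Delta = 30 - 6 = 24
New sum = old_sum + delta = 197 + (24) = 221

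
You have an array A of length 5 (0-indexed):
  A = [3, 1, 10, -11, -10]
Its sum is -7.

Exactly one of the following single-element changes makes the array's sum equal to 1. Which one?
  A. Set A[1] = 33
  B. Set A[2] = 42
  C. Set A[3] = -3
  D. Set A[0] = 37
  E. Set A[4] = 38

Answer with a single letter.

Option A: A[1] 1->33, delta=32, new_sum=-7+(32)=25
Option B: A[2] 10->42, delta=32, new_sum=-7+(32)=25
Option C: A[3] -11->-3, delta=8, new_sum=-7+(8)=1 <-- matches target
Option D: A[0] 3->37, delta=34, new_sum=-7+(34)=27
Option E: A[4] -10->38, delta=48, new_sum=-7+(48)=41

Answer: C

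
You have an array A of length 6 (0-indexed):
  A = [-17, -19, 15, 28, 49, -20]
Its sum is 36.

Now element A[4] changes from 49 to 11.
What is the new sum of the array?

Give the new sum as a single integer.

Answer: -2

Derivation:
Old value at index 4: 49
New value at index 4: 11
Delta = 11 - 49 = -38
New sum = old_sum + delta = 36 + (-38) = -2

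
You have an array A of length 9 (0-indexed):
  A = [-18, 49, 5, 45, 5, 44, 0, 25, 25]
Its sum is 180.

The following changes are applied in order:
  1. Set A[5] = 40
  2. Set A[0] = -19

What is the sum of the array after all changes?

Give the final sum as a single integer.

Answer: 175

Derivation:
Initial sum: 180
Change 1: A[5] 44 -> 40, delta = -4, sum = 176
Change 2: A[0] -18 -> -19, delta = -1, sum = 175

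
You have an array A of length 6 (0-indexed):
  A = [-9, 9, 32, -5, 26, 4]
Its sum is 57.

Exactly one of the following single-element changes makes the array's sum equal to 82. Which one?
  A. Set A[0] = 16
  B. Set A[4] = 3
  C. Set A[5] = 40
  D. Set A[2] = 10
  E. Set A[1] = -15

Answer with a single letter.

Answer: A

Derivation:
Option A: A[0] -9->16, delta=25, new_sum=57+(25)=82 <-- matches target
Option B: A[4] 26->3, delta=-23, new_sum=57+(-23)=34
Option C: A[5] 4->40, delta=36, new_sum=57+(36)=93
Option D: A[2] 32->10, delta=-22, new_sum=57+(-22)=35
Option E: A[1] 9->-15, delta=-24, new_sum=57+(-24)=33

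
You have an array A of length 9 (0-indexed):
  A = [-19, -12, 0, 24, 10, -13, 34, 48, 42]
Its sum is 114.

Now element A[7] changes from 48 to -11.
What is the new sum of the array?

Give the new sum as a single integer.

Answer: 55

Derivation:
Old value at index 7: 48
New value at index 7: -11
Delta = -11 - 48 = -59
New sum = old_sum + delta = 114 + (-59) = 55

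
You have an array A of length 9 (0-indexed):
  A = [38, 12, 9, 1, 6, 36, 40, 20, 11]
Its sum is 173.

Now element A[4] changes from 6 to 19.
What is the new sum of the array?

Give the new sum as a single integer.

Old value at index 4: 6
New value at index 4: 19
Delta = 19 - 6 = 13
New sum = old_sum + delta = 173 + (13) = 186

Answer: 186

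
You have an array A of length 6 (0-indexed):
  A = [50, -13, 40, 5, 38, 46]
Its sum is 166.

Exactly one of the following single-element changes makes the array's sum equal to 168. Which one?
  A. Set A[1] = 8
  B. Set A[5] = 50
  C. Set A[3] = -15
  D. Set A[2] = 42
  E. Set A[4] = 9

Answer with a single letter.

Answer: D

Derivation:
Option A: A[1] -13->8, delta=21, new_sum=166+(21)=187
Option B: A[5] 46->50, delta=4, new_sum=166+(4)=170
Option C: A[3] 5->-15, delta=-20, new_sum=166+(-20)=146
Option D: A[2] 40->42, delta=2, new_sum=166+(2)=168 <-- matches target
Option E: A[4] 38->9, delta=-29, new_sum=166+(-29)=137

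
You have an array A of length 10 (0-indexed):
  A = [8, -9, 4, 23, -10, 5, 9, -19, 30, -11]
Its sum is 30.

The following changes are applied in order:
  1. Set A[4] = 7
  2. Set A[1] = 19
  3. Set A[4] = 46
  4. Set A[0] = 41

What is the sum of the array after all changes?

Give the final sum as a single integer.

Initial sum: 30
Change 1: A[4] -10 -> 7, delta = 17, sum = 47
Change 2: A[1] -9 -> 19, delta = 28, sum = 75
Change 3: A[4] 7 -> 46, delta = 39, sum = 114
Change 4: A[0] 8 -> 41, delta = 33, sum = 147

Answer: 147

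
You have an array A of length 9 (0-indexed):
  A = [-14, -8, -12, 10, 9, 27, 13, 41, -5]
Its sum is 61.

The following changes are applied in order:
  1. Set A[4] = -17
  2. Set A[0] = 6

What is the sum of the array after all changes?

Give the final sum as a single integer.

Initial sum: 61
Change 1: A[4] 9 -> -17, delta = -26, sum = 35
Change 2: A[0] -14 -> 6, delta = 20, sum = 55

Answer: 55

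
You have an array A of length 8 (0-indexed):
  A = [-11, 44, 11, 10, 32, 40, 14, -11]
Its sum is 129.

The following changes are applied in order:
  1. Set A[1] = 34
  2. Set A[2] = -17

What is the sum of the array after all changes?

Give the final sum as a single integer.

Answer: 91

Derivation:
Initial sum: 129
Change 1: A[1] 44 -> 34, delta = -10, sum = 119
Change 2: A[2] 11 -> -17, delta = -28, sum = 91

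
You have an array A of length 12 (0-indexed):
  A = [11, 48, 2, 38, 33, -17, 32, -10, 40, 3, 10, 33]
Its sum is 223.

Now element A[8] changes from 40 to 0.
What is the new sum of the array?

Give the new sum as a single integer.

Answer: 183

Derivation:
Old value at index 8: 40
New value at index 8: 0
Delta = 0 - 40 = -40
New sum = old_sum + delta = 223 + (-40) = 183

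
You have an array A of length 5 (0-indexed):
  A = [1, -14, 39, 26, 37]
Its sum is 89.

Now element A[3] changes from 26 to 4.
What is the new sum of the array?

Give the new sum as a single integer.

Answer: 67

Derivation:
Old value at index 3: 26
New value at index 3: 4
Delta = 4 - 26 = -22
New sum = old_sum + delta = 89 + (-22) = 67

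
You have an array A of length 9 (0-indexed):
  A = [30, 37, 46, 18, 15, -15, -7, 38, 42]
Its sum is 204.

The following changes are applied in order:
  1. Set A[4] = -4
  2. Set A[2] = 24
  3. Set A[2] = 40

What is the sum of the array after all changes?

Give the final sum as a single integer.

Initial sum: 204
Change 1: A[4] 15 -> -4, delta = -19, sum = 185
Change 2: A[2] 46 -> 24, delta = -22, sum = 163
Change 3: A[2] 24 -> 40, delta = 16, sum = 179

Answer: 179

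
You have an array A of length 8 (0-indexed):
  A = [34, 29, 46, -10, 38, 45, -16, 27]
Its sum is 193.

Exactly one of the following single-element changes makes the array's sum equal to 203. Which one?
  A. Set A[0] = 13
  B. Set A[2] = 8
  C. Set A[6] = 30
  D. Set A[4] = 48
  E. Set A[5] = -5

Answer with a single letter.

Answer: D

Derivation:
Option A: A[0] 34->13, delta=-21, new_sum=193+(-21)=172
Option B: A[2] 46->8, delta=-38, new_sum=193+(-38)=155
Option C: A[6] -16->30, delta=46, new_sum=193+(46)=239
Option D: A[4] 38->48, delta=10, new_sum=193+(10)=203 <-- matches target
Option E: A[5] 45->-5, delta=-50, new_sum=193+(-50)=143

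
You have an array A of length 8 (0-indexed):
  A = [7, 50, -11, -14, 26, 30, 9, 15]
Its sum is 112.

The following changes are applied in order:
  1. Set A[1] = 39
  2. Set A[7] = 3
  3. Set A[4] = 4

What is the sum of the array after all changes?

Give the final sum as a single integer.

Initial sum: 112
Change 1: A[1] 50 -> 39, delta = -11, sum = 101
Change 2: A[7] 15 -> 3, delta = -12, sum = 89
Change 3: A[4] 26 -> 4, delta = -22, sum = 67

Answer: 67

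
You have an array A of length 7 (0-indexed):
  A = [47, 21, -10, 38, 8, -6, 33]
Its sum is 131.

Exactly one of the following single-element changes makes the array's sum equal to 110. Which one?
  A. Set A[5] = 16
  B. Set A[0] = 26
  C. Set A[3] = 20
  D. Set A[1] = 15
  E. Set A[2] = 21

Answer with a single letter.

Answer: B

Derivation:
Option A: A[5] -6->16, delta=22, new_sum=131+(22)=153
Option B: A[0] 47->26, delta=-21, new_sum=131+(-21)=110 <-- matches target
Option C: A[3] 38->20, delta=-18, new_sum=131+(-18)=113
Option D: A[1] 21->15, delta=-6, new_sum=131+(-6)=125
Option E: A[2] -10->21, delta=31, new_sum=131+(31)=162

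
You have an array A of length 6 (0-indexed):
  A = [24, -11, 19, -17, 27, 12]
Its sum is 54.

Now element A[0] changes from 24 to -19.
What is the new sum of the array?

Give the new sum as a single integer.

Old value at index 0: 24
New value at index 0: -19
Delta = -19 - 24 = -43
New sum = old_sum + delta = 54 + (-43) = 11

Answer: 11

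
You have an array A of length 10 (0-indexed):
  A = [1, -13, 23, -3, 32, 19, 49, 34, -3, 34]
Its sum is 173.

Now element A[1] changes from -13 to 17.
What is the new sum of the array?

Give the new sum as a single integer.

Answer: 203

Derivation:
Old value at index 1: -13
New value at index 1: 17
Delta = 17 - -13 = 30
New sum = old_sum + delta = 173 + (30) = 203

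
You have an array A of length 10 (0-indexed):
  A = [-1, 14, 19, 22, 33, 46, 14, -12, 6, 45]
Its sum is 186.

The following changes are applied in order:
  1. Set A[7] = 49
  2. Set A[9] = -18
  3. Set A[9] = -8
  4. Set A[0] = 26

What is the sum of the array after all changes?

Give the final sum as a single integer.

Answer: 221

Derivation:
Initial sum: 186
Change 1: A[7] -12 -> 49, delta = 61, sum = 247
Change 2: A[9] 45 -> -18, delta = -63, sum = 184
Change 3: A[9] -18 -> -8, delta = 10, sum = 194
Change 4: A[0] -1 -> 26, delta = 27, sum = 221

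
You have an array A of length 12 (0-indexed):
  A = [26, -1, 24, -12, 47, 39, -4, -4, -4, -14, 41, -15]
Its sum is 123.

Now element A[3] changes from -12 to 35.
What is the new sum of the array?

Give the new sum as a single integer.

Answer: 170

Derivation:
Old value at index 3: -12
New value at index 3: 35
Delta = 35 - -12 = 47
New sum = old_sum + delta = 123 + (47) = 170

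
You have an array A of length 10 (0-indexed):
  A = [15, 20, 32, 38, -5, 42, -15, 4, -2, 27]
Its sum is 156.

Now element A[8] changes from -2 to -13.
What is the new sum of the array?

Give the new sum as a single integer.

Old value at index 8: -2
New value at index 8: -13
Delta = -13 - -2 = -11
New sum = old_sum + delta = 156 + (-11) = 145

Answer: 145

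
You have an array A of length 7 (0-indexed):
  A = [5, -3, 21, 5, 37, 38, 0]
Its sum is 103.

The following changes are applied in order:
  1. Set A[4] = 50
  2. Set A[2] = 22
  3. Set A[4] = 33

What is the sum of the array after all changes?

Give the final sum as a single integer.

Initial sum: 103
Change 1: A[4] 37 -> 50, delta = 13, sum = 116
Change 2: A[2] 21 -> 22, delta = 1, sum = 117
Change 3: A[4] 50 -> 33, delta = -17, sum = 100

Answer: 100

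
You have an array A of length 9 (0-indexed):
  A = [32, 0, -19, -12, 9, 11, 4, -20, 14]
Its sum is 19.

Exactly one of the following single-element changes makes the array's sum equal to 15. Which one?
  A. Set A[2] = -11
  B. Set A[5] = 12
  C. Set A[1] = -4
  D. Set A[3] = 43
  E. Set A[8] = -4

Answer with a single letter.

Option A: A[2] -19->-11, delta=8, new_sum=19+(8)=27
Option B: A[5] 11->12, delta=1, new_sum=19+(1)=20
Option C: A[1] 0->-4, delta=-4, new_sum=19+(-4)=15 <-- matches target
Option D: A[3] -12->43, delta=55, new_sum=19+(55)=74
Option E: A[8] 14->-4, delta=-18, new_sum=19+(-18)=1

Answer: C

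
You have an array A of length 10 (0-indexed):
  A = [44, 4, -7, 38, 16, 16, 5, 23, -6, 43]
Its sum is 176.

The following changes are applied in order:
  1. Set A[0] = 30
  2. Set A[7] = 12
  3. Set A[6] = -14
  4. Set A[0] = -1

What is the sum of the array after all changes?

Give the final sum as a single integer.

Answer: 101

Derivation:
Initial sum: 176
Change 1: A[0] 44 -> 30, delta = -14, sum = 162
Change 2: A[7] 23 -> 12, delta = -11, sum = 151
Change 3: A[6] 5 -> -14, delta = -19, sum = 132
Change 4: A[0] 30 -> -1, delta = -31, sum = 101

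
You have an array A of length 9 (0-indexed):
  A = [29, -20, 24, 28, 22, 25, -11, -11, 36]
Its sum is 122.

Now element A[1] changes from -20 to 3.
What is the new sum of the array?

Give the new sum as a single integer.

Answer: 145

Derivation:
Old value at index 1: -20
New value at index 1: 3
Delta = 3 - -20 = 23
New sum = old_sum + delta = 122 + (23) = 145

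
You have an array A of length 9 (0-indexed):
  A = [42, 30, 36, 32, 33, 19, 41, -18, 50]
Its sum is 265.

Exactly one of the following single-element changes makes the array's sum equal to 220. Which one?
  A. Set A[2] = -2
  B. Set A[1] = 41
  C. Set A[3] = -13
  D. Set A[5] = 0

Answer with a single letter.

Answer: C

Derivation:
Option A: A[2] 36->-2, delta=-38, new_sum=265+(-38)=227
Option B: A[1] 30->41, delta=11, new_sum=265+(11)=276
Option C: A[3] 32->-13, delta=-45, new_sum=265+(-45)=220 <-- matches target
Option D: A[5] 19->0, delta=-19, new_sum=265+(-19)=246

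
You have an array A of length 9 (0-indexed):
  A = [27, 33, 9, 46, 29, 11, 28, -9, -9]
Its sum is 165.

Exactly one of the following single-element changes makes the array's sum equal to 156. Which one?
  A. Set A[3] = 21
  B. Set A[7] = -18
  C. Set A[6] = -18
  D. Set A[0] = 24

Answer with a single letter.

Option A: A[3] 46->21, delta=-25, new_sum=165+(-25)=140
Option B: A[7] -9->-18, delta=-9, new_sum=165+(-9)=156 <-- matches target
Option C: A[6] 28->-18, delta=-46, new_sum=165+(-46)=119
Option D: A[0] 27->24, delta=-3, new_sum=165+(-3)=162

Answer: B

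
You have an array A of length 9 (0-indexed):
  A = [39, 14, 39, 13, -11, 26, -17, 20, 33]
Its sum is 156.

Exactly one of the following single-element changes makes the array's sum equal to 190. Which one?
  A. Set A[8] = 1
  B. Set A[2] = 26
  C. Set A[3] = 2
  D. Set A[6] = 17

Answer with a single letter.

Answer: D

Derivation:
Option A: A[8] 33->1, delta=-32, new_sum=156+(-32)=124
Option B: A[2] 39->26, delta=-13, new_sum=156+(-13)=143
Option C: A[3] 13->2, delta=-11, new_sum=156+(-11)=145
Option D: A[6] -17->17, delta=34, new_sum=156+(34)=190 <-- matches target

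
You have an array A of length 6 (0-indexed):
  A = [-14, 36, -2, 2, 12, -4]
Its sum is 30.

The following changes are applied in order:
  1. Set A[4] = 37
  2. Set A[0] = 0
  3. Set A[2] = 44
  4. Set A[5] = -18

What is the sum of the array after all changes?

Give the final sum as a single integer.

Initial sum: 30
Change 1: A[4] 12 -> 37, delta = 25, sum = 55
Change 2: A[0] -14 -> 0, delta = 14, sum = 69
Change 3: A[2] -2 -> 44, delta = 46, sum = 115
Change 4: A[5] -4 -> -18, delta = -14, sum = 101

Answer: 101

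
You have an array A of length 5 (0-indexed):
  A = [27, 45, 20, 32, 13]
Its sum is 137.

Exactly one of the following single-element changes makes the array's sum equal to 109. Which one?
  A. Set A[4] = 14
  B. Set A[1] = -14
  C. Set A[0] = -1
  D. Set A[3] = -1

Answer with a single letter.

Option A: A[4] 13->14, delta=1, new_sum=137+(1)=138
Option B: A[1] 45->-14, delta=-59, new_sum=137+(-59)=78
Option C: A[0] 27->-1, delta=-28, new_sum=137+(-28)=109 <-- matches target
Option D: A[3] 32->-1, delta=-33, new_sum=137+(-33)=104

Answer: C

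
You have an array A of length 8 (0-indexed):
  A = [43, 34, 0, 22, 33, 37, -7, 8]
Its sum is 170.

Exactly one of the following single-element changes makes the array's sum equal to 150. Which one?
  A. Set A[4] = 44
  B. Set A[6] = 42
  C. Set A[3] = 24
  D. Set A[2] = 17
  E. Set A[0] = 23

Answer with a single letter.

Option A: A[4] 33->44, delta=11, new_sum=170+(11)=181
Option B: A[6] -7->42, delta=49, new_sum=170+(49)=219
Option C: A[3] 22->24, delta=2, new_sum=170+(2)=172
Option D: A[2] 0->17, delta=17, new_sum=170+(17)=187
Option E: A[0] 43->23, delta=-20, new_sum=170+(-20)=150 <-- matches target

Answer: E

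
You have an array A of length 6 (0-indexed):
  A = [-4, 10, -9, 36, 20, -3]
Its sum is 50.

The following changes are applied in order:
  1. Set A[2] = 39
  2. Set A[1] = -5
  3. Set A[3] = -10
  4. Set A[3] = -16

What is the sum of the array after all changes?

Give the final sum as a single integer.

Initial sum: 50
Change 1: A[2] -9 -> 39, delta = 48, sum = 98
Change 2: A[1] 10 -> -5, delta = -15, sum = 83
Change 3: A[3] 36 -> -10, delta = -46, sum = 37
Change 4: A[3] -10 -> -16, delta = -6, sum = 31

Answer: 31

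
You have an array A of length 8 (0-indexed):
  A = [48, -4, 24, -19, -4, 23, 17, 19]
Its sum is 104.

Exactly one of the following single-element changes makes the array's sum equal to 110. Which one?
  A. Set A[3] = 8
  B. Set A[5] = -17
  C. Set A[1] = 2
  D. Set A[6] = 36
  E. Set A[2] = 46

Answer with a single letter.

Answer: C

Derivation:
Option A: A[3] -19->8, delta=27, new_sum=104+(27)=131
Option B: A[5] 23->-17, delta=-40, new_sum=104+(-40)=64
Option C: A[1] -4->2, delta=6, new_sum=104+(6)=110 <-- matches target
Option D: A[6] 17->36, delta=19, new_sum=104+(19)=123
Option E: A[2] 24->46, delta=22, new_sum=104+(22)=126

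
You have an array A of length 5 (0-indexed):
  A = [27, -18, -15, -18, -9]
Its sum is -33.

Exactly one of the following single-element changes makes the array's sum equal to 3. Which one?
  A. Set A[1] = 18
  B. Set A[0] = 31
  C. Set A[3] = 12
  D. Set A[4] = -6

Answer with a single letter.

Option A: A[1] -18->18, delta=36, new_sum=-33+(36)=3 <-- matches target
Option B: A[0] 27->31, delta=4, new_sum=-33+(4)=-29
Option C: A[3] -18->12, delta=30, new_sum=-33+(30)=-3
Option D: A[4] -9->-6, delta=3, new_sum=-33+(3)=-30

Answer: A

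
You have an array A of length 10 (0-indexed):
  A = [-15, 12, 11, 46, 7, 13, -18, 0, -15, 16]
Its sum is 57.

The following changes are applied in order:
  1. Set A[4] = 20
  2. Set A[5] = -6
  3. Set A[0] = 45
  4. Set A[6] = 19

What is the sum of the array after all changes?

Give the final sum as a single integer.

Initial sum: 57
Change 1: A[4] 7 -> 20, delta = 13, sum = 70
Change 2: A[5] 13 -> -6, delta = -19, sum = 51
Change 3: A[0] -15 -> 45, delta = 60, sum = 111
Change 4: A[6] -18 -> 19, delta = 37, sum = 148

Answer: 148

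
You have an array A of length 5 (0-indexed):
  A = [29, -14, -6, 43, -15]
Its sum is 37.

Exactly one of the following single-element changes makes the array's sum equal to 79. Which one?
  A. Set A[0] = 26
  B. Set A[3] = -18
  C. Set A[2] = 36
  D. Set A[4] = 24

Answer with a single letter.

Answer: C

Derivation:
Option A: A[0] 29->26, delta=-3, new_sum=37+(-3)=34
Option B: A[3] 43->-18, delta=-61, new_sum=37+(-61)=-24
Option C: A[2] -6->36, delta=42, new_sum=37+(42)=79 <-- matches target
Option D: A[4] -15->24, delta=39, new_sum=37+(39)=76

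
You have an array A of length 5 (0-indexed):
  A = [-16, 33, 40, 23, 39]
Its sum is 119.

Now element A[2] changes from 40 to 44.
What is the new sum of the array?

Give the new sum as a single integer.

Answer: 123

Derivation:
Old value at index 2: 40
New value at index 2: 44
Delta = 44 - 40 = 4
New sum = old_sum + delta = 119 + (4) = 123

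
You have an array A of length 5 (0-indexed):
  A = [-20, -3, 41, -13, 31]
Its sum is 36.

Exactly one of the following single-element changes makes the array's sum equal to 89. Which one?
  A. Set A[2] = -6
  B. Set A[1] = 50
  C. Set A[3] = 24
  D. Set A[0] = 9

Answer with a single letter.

Answer: B

Derivation:
Option A: A[2] 41->-6, delta=-47, new_sum=36+(-47)=-11
Option B: A[1] -3->50, delta=53, new_sum=36+(53)=89 <-- matches target
Option C: A[3] -13->24, delta=37, new_sum=36+(37)=73
Option D: A[0] -20->9, delta=29, new_sum=36+(29)=65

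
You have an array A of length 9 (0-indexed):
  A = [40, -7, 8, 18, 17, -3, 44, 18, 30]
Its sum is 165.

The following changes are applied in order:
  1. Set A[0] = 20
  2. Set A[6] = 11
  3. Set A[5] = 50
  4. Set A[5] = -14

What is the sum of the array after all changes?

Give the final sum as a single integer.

Initial sum: 165
Change 1: A[0] 40 -> 20, delta = -20, sum = 145
Change 2: A[6] 44 -> 11, delta = -33, sum = 112
Change 3: A[5] -3 -> 50, delta = 53, sum = 165
Change 4: A[5] 50 -> -14, delta = -64, sum = 101

Answer: 101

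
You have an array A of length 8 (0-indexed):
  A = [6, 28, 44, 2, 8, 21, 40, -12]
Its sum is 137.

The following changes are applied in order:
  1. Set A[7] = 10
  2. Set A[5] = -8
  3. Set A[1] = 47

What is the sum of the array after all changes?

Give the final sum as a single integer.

Initial sum: 137
Change 1: A[7] -12 -> 10, delta = 22, sum = 159
Change 2: A[5] 21 -> -8, delta = -29, sum = 130
Change 3: A[1] 28 -> 47, delta = 19, sum = 149

Answer: 149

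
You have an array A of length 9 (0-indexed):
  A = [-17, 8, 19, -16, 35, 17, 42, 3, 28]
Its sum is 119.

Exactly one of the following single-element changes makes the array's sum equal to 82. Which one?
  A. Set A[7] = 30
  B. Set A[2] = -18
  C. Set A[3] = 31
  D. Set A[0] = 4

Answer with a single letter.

Option A: A[7] 3->30, delta=27, new_sum=119+(27)=146
Option B: A[2] 19->-18, delta=-37, new_sum=119+(-37)=82 <-- matches target
Option C: A[3] -16->31, delta=47, new_sum=119+(47)=166
Option D: A[0] -17->4, delta=21, new_sum=119+(21)=140

Answer: B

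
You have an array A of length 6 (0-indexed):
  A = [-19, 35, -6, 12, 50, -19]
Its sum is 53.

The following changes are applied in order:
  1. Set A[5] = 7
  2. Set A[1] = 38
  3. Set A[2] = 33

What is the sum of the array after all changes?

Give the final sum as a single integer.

Initial sum: 53
Change 1: A[5] -19 -> 7, delta = 26, sum = 79
Change 2: A[1] 35 -> 38, delta = 3, sum = 82
Change 3: A[2] -6 -> 33, delta = 39, sum = 121

Answer: 121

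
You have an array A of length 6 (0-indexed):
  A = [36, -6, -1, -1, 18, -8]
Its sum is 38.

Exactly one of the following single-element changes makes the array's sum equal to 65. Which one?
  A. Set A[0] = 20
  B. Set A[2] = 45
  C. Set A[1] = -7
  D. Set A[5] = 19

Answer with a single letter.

Answer: D

Derivation:
Option A: A[0] 36->20, delta=-16, new_sum=38+(-16)=22
Option B: A[2] -1->45, delta=46, new_sum=38+(46)=84
Option C: A[1] -6->-7, delta=-1, new_sum=38+(-1)=37
Option D: A[5] -8->19, delta=27, new_sum=38+(27)=65 <-- matches target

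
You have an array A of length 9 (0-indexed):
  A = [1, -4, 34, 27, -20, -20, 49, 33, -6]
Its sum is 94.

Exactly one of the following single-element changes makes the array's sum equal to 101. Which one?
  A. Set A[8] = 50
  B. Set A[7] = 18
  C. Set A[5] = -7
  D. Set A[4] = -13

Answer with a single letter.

Answer: D

Derivation:
Option A: A[8] -6->50, delta=56, new_sum=94+(56)=150
Option B: A[7] 33->18, delta=-15, new_sum=94+(-15)=79
Option C: A[5] -20->-7, delta=13, new_sum=94+(13)=107
Option D: A[4] -20->-13, delta=7, new_sum=94+(7)=101 <-- matches target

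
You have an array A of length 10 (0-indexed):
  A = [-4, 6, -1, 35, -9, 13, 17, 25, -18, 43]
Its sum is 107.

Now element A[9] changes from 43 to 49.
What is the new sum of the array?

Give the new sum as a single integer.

Answer: 113

Derivation:
Old value at index 9: 43
New value at index 9: 49
Delta = 49 - 43 = 6
New sum = old_sum + delta = 107 + (6) = 113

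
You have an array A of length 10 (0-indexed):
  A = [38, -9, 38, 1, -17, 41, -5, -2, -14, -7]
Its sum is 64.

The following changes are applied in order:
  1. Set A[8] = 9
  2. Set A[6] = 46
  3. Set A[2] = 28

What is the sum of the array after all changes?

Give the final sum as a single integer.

Answer: 128

Derivation:
Initial sum: 64
Change 1: A[8] -14 -> 9, delta = 23, sum = 87
Change 2: A[6] -5 -> 46, delta = 51, sum = 138
Change 3: A[2] 38 -> 28, delta = -10, sum = 128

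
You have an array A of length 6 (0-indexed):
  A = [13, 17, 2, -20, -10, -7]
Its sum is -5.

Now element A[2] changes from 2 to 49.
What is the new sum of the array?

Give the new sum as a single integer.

Old value at index 2: 2
New value at index 2: 49
Delta = 49 - 2 = 47
New sum = old_sum + delta = -5 + (47) = 42

Answer: 42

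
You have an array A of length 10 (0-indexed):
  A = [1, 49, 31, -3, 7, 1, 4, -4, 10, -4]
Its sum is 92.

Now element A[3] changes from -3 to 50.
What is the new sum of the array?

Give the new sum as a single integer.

Old value at index 3: -3
New value at index 3: 50
Delta = 50 - -3 = 53
New sum = old_sum + delta = 92 + (53) = 145

Answer: 145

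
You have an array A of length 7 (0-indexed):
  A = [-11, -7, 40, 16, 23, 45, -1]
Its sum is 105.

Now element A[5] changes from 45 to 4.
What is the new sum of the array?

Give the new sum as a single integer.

Old value at index 5: 45
New value at index 5: 4
Delta = 4 - 45 = -41
New sum = old_sum + delta = 105 + (-41) = 64

Answer: 64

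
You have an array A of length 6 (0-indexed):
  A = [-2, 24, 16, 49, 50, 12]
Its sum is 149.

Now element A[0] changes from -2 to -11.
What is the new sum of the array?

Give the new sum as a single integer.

Answer: 140

Derivation:
Old value at index 0: -2
New value at index 0: -11
Delta = -11 - -2 = -9
New sum = old_sum + delta = 149 + (-9) = 140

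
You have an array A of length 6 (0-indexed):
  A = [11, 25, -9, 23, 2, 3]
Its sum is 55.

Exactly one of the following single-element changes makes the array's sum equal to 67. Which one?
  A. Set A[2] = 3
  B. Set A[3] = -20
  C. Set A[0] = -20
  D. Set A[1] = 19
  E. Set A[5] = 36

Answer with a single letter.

Option A: A[2] -9->3, delta=12, new_sum=55+(12)=67 <-- matches target
Option B: A[3] 23->-20, delta=-43, new_sum=55+(-43)=12
Option C: A[0] 11->-20, delta=-31, new_sum=55+(-31)=24
Option D: A[1] 25->19, delta=-6, new_sum=55+(-6)=49
Option E: A[5] 3->36, delta=33, new_sum=55+(33)=88

Answer: A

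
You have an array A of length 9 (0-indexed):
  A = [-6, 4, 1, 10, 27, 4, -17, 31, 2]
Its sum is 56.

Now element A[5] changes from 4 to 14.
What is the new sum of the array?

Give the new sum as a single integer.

Old value at index 5: 4
New value at index 5: 14
Delta = 14 - 4 = 10
New sum = old_sum + delta = 56 + (10) = 66

Answer: 66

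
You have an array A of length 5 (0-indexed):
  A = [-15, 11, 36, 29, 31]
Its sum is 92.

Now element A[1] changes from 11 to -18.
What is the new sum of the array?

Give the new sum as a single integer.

Answer: 63

Derivation:
Old value at index 1: 11
New value at index 1: -18
Delta = -18 - 11 = -29
New sum = old_sum + delta = 92 + (-29) = 63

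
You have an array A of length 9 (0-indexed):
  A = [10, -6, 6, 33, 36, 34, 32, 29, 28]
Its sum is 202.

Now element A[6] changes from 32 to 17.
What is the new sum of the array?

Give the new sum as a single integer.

Answer: 187

Derivation:
Old value at index 6: 32
New value at index 6: 17
Delta = 17 - 32 = -15
New sum = old_sum + delta = 202 + (-15) = 187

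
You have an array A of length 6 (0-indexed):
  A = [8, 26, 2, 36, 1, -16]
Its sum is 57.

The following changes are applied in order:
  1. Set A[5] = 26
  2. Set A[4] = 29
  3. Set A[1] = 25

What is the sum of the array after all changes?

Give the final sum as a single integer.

Answer: 126

Derivation:
Initial sum: 57
Change 1: A[5] -16 -> 26, delta = 42, sum = 99
Change 2: A[4] 1 -> 29, delta = 28, sum = 127
Change 3: A[1] 26 -> 25, delta = -1, sum = 126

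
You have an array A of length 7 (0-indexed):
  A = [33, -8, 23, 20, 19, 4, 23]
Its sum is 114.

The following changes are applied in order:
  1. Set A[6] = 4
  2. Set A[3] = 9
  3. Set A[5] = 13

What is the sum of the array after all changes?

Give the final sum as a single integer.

Initial sum: 114
Change 1: A[6] 23 -> 4, delta = -19, sum = 95
Change 2: A[3] 20 -> 9, delta = -11, sum = 84
Change 3: A[5] 4 -> 13, delta = 9, sum = 93

Answer: 93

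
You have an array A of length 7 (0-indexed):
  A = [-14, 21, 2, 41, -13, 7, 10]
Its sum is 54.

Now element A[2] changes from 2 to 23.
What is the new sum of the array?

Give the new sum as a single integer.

Old value at index 2: 2
New value at index 2: 23
Delta = 23 - 2 = 21
New sum = old_sum + delta = 54 + (21) = 75

Answer: 75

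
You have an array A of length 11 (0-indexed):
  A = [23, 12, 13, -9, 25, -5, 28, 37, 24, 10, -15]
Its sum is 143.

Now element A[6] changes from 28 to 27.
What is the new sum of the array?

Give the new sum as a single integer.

Answer: 142

Derivation:
Old value at index 6: 28
New value at index 6: 27
Delta = 27 - 28 = -1
New sum = old_sum + delta = 143 + (-1) = 142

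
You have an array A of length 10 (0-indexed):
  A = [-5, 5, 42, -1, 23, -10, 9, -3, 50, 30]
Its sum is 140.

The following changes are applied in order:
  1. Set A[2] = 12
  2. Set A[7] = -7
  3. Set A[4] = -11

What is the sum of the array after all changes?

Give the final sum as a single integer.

Answer: 72

Derivation:
Initial sum: 140
Change 1: A[2] 42 -> 12, delta = -30, sum = 110
Change 2: A[7] -3 -> -7, delta = -4, sum = 106
Change 3: A[4] 23 -> -11, delta = -34, sum = 72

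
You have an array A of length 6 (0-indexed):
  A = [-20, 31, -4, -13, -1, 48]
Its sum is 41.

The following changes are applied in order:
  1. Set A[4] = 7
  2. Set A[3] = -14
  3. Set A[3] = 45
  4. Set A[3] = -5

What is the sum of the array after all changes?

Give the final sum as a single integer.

Answer: 57

Derivation:
Initial sum: 41
Change 1: A[4] -1 -> 7, delta = 8, sum = 49
Change 2: A[3] -13 -> -14, delta = -1, sum = 48
Change 3: A[3] -14 -> 45, delta = 59, sum = 107
Change 4: A[3] 45 -> -5, delta = -50, sum = 57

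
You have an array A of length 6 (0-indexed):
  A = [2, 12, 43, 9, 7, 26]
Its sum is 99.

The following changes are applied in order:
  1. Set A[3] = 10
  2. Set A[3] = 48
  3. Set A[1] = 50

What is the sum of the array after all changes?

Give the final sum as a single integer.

Initial sum: 99
Change 1: A[3] 9 -> 10, delta = 1, sum = 100
Change 2: A[3] 10 -> 48, delta = 38, sum = 138
Change 3: A[1] 12 -> 50, delta = 38, sum = 176

Answer: 176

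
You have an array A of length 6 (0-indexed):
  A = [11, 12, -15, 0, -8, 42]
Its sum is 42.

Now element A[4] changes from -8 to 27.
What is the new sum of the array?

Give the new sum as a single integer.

Answer: 77

Derivation:
Old value at index 4: -8
New value at index 4: 27
Delta = 27 - -8 = 35
New sum = old_sum + delta = 42 + (35) = 77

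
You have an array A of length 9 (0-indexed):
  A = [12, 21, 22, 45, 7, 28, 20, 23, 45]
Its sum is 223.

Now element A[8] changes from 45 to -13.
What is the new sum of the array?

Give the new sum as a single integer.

Answer: 165

Derivation:
Old value at index 8: 45
New value at index 8: -13
Delta = -13 - 45 = -58
New sum = old_sum + delta = 223 + (-58) = 165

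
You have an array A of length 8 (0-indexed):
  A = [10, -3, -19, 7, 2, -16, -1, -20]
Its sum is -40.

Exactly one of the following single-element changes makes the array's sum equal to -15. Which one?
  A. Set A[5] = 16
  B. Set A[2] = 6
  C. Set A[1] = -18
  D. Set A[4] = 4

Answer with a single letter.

Answer: B

Derivation:
Option A: A[5] -16->16, delta=32, new_sum=-40+(32)=-8
Option B: A[2] -19->6, delta=25, new_sum=-40+(25)=-15 <-- matches target
Option C: A[1] -3->-18, delta=-15, new_sum=-40+(-15)=-55
Option D: A[4] 2->4, delta=2, new_sum=-40+(2)=-38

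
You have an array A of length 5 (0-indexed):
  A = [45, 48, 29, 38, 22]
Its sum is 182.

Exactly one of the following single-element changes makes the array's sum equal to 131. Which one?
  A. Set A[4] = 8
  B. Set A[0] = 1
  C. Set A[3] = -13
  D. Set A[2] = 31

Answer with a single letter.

Answer: C

Derivation:
Option A: A[4] 22->8, delta=-14, new_sum=182+(-14)=168
Option B: A[0] 45->1, delta=-44, new_sum=182+(-44)=138
Option C: A[3] 38->-13, delta=-51, new_sum=182+(-51)=131 <-- matches target
Option D: A[2] 29->31, delta=2, new_sum=182+(2)=184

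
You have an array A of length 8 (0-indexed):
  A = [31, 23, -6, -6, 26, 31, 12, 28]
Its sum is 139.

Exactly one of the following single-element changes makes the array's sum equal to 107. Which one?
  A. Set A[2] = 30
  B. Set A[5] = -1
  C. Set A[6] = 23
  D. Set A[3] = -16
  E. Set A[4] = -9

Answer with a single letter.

Answer: B

Derivation:
Option A: A[2] -6->30, delta=36, new_sum=139+(36)=175
Option B: A[5] 31->-1, delta=-32, new_sum=139+(-32)=107 <-- matches target
Option C: A[6] 12->23, delta=11, new_sum=139+(11)=150
Option D: A[3] -6->-16, delta=-10, new_sum=139+(-10)=129
Option E: A[4] 26->-9, delta=-35, new_sum=139+(-35)=104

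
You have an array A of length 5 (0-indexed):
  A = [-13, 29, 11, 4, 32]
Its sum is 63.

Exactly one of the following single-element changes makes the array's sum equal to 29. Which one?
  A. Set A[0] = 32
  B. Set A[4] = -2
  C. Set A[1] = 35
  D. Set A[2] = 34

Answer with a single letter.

Option A: A[0] -13->32, delta=45, new_sum=63+(45)=108
Option B: A[4] 32->-2, delta=-34, new_sum=63+(-34)=29 <-- matches target
Option C: A[1] 29->35, delta=6, new_sum=63+(6)=69
Option D: A[2] 11->34, delta=23, new_sum=63+(23)=86

Answer: B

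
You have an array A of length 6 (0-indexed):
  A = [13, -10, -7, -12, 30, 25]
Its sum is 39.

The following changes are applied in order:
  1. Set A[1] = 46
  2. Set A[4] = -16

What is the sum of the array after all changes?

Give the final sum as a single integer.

Answer: 49

Derivation:
Initial sum: 39
Change 1: A[1] -10 -> 46, delta = 56, sum = 95
Change 2: A[4] 30 -> -16, delta = -46, sum = 49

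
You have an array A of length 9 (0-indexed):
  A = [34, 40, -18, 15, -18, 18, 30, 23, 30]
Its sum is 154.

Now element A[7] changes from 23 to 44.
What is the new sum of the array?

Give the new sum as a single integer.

Old value at index 7: 23
New value at index 7: 44
Delta = 44 - 23 = 21
New sum = old_sum + delta = 154 + (21) = 175

Answer: 175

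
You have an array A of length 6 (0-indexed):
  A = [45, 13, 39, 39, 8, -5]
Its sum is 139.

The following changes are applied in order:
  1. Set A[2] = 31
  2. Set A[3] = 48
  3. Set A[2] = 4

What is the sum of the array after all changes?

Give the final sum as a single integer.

Answer: 113

Derivation:
Initial sum: 139
Change 1: A[2] 39 -> 31, delta = -8, sum = 131
Change 2: A[3] 39 -> 48, delta = 9, sum = 140
Change 3: A[2] 31 -> 4, delta = -27, sum = 113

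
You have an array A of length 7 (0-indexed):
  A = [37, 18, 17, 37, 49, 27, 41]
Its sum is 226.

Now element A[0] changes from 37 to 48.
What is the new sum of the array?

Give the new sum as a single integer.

Old value at index 0: 37
New value at index 0: 48
Delta = 48 - 37 = 11
New sum = old_sum + delta = 226 + (11) = 237

Answer: 237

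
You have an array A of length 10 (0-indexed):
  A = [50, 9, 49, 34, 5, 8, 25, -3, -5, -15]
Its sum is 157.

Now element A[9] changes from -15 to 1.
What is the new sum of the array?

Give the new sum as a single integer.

Answer: 173

Derivation:
Old value at index 9: -15
New value at index 9: 1
Delta = 1 - -15 = 16
New sum = old_sum + delta = 157 + (16) = 173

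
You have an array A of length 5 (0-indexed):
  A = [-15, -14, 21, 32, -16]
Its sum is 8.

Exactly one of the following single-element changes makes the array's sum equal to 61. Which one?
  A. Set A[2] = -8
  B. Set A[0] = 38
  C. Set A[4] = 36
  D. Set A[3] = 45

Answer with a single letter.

Option A: A[2] 21->-8, delta=-29, new_sum=8+(-29)=-21
Option B: A[0] -15->38, delta=53, new_sum=8+(53)=61 <-- matches target
Option C: A[4] -16->36, delta=52, new_sum=8+(52)=60
Option D: A[3] 32->45, delta=13, new_sum=8+(13)=21

Answer: B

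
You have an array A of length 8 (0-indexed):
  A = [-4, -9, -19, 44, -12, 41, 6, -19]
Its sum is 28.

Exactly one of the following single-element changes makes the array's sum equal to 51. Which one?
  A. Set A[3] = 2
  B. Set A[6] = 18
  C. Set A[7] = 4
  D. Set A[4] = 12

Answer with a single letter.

Answer: C

Derivation:
Option A: A[3] 44->2, delta=-42, new_sum=28+(-42)=-14
Option B: A[6] 6->18, delta=12, new_sum=28+(12)=40
Option C: A[7] -19->4, delta=23, new_sum=28+(23)=51 <-- matches target
Option D: A[4] -12->12, delta=24, new_sum=28+(24)=52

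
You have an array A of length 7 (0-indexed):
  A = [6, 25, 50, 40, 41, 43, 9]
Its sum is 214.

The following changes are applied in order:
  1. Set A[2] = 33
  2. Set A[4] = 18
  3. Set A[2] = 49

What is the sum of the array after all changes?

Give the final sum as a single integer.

Answer: 190

Derivation:
Initial sum: 214
Change 1: A[2] 50 -> 33, delta = -17, sum = 197
Change 2: A[4] 41 -> 18, delta = -23, sum = 174
Change 3: A[2] 33 -> 49, delta = 16, sum = 190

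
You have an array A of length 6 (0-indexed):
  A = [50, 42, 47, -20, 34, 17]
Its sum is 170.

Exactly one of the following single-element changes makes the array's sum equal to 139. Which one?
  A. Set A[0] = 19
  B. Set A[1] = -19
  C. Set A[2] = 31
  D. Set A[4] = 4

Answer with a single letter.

Option A: A[0] 50->19, delta=-31, new_sum=170+(-31)=139 <-- matches target
Option B: A[1] 42->-19, delta=-61, new_sum=170+(-61)=109
Option C: A[2] 47->31, delta=-16, new_sum=170+(-16)=154
Option D: A[4] 34->4, delta=-30, new_sum=170+(-30)=140

Answer: A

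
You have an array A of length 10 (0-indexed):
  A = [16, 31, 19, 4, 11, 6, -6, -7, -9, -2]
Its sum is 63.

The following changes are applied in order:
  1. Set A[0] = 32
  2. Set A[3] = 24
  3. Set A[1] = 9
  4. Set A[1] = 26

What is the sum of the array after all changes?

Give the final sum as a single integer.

Answer: 94

Derivation:
Initial sum: 63
Change 1: A[0] 16 -> 32, delta = 16, sum = 79
Change 2: A[3] 4 -> 24, delta = 20, sum = 99
Change 3: A[1] 31 -> 9, delta = -22, sum = 77
Change 4: A[1] 9 -> 26, delta = 17, sum = 94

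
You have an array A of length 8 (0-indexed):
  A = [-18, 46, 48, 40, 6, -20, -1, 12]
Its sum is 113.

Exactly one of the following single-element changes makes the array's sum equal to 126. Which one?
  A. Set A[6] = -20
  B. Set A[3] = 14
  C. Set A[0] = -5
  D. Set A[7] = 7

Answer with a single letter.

Option A: A[6] -1->-20, delta=-19, new_sum=113+(-19)=94
Option B: A[3] 40->14, delta=-26, new_sum=113+(-26)=87
Option C: A[0] -18->-5, delta=13, new_sum=113+(13)=126 <-- matches target
Option D: A[7] 12->7, delta=-5, new_sum=113+(-5)=108

Answer: C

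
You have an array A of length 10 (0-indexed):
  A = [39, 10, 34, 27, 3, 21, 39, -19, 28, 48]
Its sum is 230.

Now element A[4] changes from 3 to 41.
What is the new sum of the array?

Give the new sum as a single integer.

Answer: 268

Derivation:
Old value at index 4: 3
New value at index 4: 41
Delta = 41 - 3 = 38
New sum = old_sum + delta = 230 + (38) = 268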